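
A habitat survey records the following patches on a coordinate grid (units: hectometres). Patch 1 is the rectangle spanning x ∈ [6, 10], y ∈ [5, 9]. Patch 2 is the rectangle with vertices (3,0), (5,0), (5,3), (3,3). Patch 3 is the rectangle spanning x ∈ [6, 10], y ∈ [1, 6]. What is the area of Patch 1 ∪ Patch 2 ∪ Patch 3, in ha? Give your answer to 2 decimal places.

38.00

By inclusion–exclusion:
Individual areas: |Patch 1| = 16, |Patch 2| = 6, |Patch 3| = 20.
|Patch 1∩Patch 2| = 0 (no overlap).
|Patch 1∩Patch 3|: x∈[6,10], y∈[5,6] → 4·1 = 4.
|Patch 2∩Patch 3| = 0 (no overlap).
|Patch 1∩Patch 2∩Patch 3| = 0.
|Patch 1 ∪ Patch 2 ∪ Patch 3| = 42 − 4 + 0 = 38.00.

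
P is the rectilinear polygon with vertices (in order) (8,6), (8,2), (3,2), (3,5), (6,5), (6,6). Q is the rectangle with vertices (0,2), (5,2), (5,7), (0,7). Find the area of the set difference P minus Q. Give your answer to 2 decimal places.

11.00

|P| = 17, |P∩Q| = 6.
|P ∖ Q| = |P| − |P∩Q| = 17 − 6 = 11.00.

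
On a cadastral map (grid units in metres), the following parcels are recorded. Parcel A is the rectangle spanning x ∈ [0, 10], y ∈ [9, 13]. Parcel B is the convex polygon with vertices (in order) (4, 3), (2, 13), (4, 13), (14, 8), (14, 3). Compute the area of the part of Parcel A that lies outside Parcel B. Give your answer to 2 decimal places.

18.60

|Parcel A| = 40, |Parcel A∩Parcel B| = 21.4.
|Parcel A ∖ Parcel B| = |Parcel A| − |Parcel A∩Parcel B| = 40 − 21.4 = 18.60.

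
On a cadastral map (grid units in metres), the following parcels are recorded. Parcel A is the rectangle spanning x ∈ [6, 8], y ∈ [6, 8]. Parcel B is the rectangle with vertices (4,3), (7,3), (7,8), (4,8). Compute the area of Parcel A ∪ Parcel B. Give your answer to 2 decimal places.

By inclusion–exclusion:
Individual areas: |Parcel A| = 4, |Parcel B| = 15.
|Parcel A∩Parcel B|: x∈[6,7], y∈[6,8] → 1·2 = 2.
|Parcel A ∪ Parcel B| = 19 − 2 = 17.00.

17.00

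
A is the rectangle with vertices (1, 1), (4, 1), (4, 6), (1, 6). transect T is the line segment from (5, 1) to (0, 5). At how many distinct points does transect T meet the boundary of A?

The segment meets the boundary at (1,4.2), (4,1.8).

2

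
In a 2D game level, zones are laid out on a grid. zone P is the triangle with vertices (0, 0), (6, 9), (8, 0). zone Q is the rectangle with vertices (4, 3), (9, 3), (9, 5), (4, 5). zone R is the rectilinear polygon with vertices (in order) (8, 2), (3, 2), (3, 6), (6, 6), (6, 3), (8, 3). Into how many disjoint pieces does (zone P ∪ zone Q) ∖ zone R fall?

(zone P ∪ zone Q) ∖ zone R splits into 2 disjoint pieces (area 10.7778, area 16.3056).

2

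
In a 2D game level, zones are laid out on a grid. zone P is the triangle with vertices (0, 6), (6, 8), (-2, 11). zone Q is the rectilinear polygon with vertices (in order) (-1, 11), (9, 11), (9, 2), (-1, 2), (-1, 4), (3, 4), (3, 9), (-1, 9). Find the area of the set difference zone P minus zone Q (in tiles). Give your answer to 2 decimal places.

|zone P| = 17, |zone P∩zone Q| = 6.6875.
|zone P ∖ zone Q| = |zone P| − |zone P∩zone Q| = 17 − 6.6875 = 10.31.

10.31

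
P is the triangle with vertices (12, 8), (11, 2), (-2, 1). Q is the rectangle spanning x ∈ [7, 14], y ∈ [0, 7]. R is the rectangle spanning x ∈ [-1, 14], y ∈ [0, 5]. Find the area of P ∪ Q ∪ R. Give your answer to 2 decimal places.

By inclusion–exclusion:
Individual areas: |P| = 38.5, |Q| = 49, |R| = 75.
|P∩Q| = 20.4487.
|P∩R| = 30.0385.
|Q∩R|: x∈[7,14], y∈[0,5] → 7·5 = 35.
|P∩Q∩R| = 13.3654.
|P ∪ Q ∪ R| = 162.5 − 85.4872 + 13.3654 = 90.38.

90.38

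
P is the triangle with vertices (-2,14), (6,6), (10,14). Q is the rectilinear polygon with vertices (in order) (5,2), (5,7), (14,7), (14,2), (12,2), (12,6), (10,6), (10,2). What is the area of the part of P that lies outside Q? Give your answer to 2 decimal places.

|P| = 48, |P∩Q| = 0.75.
|P ∖ Q| = |P| − |P∩Q| = 48 − 0.75 = 47.25.

47.25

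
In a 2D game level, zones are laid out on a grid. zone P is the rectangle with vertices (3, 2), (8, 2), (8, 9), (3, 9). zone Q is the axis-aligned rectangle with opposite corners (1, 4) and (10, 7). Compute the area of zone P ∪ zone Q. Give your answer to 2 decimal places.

47.00

By inclusion–exclusion:
Individual areas: |zone P| = 35, |zone Q| = 27.
|zone P∩zone Q|: x∈[3,8], y∈[4,7] → 5·3 = 15.
|zone P ∪ zone Q| = 62 − 15 = 47.00.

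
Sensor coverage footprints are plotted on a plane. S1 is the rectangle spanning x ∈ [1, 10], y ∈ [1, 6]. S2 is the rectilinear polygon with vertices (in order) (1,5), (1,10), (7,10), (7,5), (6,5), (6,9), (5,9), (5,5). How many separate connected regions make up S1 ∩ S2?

S1 ∩ S2 splits into 2 disjoint pieces (area 1, area 4).

2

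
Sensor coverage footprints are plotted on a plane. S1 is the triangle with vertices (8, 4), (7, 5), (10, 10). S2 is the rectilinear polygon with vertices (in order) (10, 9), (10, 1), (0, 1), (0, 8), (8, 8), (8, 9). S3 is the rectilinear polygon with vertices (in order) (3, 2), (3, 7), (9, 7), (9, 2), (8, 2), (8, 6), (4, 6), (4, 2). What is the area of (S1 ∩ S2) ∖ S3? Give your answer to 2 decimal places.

|S1 ∩ S2| = 3.8667.
|(S1 ∩ S2) ∩ S3| = 1.6.
|(S1 ∩ S2) ∖ S3| = 3.8667 − 1.6 = 2.27.

2.27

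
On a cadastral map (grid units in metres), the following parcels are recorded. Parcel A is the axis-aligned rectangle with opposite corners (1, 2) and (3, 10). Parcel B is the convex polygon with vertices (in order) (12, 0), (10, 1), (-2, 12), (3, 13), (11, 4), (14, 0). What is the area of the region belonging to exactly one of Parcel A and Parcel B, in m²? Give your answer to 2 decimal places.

|Parcel A| = 16, |Parcel B| = 57.5, |Parcel A∩Parcel B| = 3.3333.
|Parcel A △ Parcel B| = |Parcel A| + |Parcel B| − 2·|Parcel A∩Parcel B| = 16 + 57.5 − 6.6667 = 66.83.

66.83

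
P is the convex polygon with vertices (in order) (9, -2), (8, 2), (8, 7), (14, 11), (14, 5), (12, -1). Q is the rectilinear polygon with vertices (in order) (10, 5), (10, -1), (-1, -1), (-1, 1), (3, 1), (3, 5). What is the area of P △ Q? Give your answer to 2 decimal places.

|P| = 54.5, |Q| = 50, |P∩Q| = 10.875.
|P △ Q| = |P| + |Q| − 2·|P∩Q| = 54.5 + 50 − 21.75 = 82.75.

82.75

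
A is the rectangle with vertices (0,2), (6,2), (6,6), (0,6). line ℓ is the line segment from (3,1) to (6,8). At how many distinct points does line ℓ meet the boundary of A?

2

The segment meets the boundary at (5.143,6), (3.429,2).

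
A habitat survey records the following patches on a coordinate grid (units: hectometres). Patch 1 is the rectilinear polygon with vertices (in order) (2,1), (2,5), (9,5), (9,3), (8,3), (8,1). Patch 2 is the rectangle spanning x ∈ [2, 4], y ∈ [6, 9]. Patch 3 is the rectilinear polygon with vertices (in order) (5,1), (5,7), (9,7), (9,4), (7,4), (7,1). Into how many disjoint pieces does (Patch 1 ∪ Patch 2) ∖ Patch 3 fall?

(Patch 1 ∪ Patch 2) ∖ Patch 3 splits into 3 disjoint pieces (area 12, area 4, area 6).

3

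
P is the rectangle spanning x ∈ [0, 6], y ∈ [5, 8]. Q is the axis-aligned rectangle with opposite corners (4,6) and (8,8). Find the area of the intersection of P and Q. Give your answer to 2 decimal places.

|P∩Q|: x∈[4,6], y∈[6,8] → 2·2 = 4.

4.00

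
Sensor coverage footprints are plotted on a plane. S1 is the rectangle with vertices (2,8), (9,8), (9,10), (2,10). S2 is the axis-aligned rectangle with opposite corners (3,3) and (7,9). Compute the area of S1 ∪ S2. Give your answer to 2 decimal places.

By inclusion–exclusion:
Individual areas: |S1| = 14, |S2| = 24.
|S1∩S2|: x∈[3,7], y∈[8,9] → 4·1 = 4.
|S1 ∪ S2| = 38 − 4 = 34.00.

34.00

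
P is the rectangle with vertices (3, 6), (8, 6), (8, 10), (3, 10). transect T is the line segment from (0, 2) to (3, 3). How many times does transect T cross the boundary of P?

The segment lies entirely outside P and never meets its boundary.

0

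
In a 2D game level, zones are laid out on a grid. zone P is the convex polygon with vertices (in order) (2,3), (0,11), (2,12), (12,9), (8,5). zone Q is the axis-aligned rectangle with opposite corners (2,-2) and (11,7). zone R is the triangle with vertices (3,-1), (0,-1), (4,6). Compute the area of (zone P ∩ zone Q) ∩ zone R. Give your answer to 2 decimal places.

1.51

The region (zone P ∩ zone Q) ∩ zone R is the polygon with vertices (2.353,3.118), (4,6), (3.65,3.55).
By the shoelace formula its area is 1.51.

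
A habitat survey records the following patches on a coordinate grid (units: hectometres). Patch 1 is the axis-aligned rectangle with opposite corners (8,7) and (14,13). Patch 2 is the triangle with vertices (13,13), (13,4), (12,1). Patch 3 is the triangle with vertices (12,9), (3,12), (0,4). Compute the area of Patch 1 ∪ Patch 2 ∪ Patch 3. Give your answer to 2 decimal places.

73.50

By inclusion–exclusion:
Individual areas: |Patch 1| = 36, |Patch 2| = 4.5, |Patch 3| = 40.5.
|Patch 1∩Patch 2| = 1.5.
|Patch 1∩Patch 3| = 6.
|Patch 2∩Patch 3| = 0.
|Patch 1∩Patch 2∩Patch 3| = 0.
|Patch 1 ∪ Patch 2 ∪ Patch 3| = 81 − 7.5 + 0 = 73.50.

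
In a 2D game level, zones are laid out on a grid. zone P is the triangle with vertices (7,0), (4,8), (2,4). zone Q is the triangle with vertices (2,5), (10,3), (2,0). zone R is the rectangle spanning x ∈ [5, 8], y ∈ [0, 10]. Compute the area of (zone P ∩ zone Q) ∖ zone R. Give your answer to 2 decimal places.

|zone P ∩ zone Q| = 7.8252.
|(zone P ∩ zone Q) ∩ zone R| = 2.5724.
|(zone P ∩ zone Q) ∖ zone R| = 7.8252 − 2.5724 = 5.25.

5.25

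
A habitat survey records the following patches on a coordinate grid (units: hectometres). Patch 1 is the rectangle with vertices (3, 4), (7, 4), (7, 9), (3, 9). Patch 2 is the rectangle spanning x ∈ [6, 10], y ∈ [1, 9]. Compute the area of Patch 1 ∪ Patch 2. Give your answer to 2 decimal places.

By inclusion–exclusion:
Individual areas: |Patch 1| = 20, |Patch 2| = 32.
|Patch 1∩Patch 2|: x∈[6,7], y∈[4,9] → 1·5 = 5.
|Patch 1 ∪ Patch 2| = 52 − 5 = 47.00.

47.00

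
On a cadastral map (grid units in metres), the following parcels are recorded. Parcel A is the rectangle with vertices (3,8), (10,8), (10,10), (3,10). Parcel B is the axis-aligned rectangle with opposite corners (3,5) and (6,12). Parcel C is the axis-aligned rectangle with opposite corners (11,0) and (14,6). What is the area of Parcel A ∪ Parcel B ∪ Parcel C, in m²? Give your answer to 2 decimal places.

By inclusion–exclusion:
Individual areas: |Parcel A| = 14, |Parcel B| = 21, |Parcel C| = 18.
|Parcel A∩Parcel B|: x∈[3,6], y∈[8,10] → 3·2 = 6.
|Parcel A∩Parcel C| = 0 (no overlap).
|Parcel B∩Parcel C| = 0 (no overlap).
|Parcel A∩Parcel B∩Parcel C| = 0.
|Parcel A ∪ Parcel B ∪ Parcel C| = 53 − 6 + 0 = 47.00.

47.00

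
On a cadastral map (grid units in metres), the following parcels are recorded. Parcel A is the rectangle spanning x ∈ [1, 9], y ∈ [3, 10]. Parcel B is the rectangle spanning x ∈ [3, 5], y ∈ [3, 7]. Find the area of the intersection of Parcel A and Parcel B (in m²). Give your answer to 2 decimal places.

8.00

|Parcel A∩Parcel B|: x∈[3,5], y∈[3,7] → 2·4 = 8.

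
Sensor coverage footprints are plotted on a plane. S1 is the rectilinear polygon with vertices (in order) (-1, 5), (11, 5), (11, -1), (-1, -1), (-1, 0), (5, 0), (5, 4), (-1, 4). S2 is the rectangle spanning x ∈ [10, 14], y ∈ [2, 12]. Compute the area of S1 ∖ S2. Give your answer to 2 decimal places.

|S1| = 48, |S1∩S2| = 3.
|S1 ∖ S2| = |S1| − |S1∩S2| = 48 − 3 = 45.00.

45.00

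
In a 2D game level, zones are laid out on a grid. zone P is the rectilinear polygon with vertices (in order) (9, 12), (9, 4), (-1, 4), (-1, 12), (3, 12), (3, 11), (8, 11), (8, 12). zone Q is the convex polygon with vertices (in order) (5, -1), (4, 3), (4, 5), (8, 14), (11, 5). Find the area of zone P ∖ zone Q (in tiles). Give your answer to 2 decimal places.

|zone P| = 75, |zone P∩zone Q| = 27.8333.
|zone P ∖ zone Q| = |zone P| − |zone P∩zone Q| = 75 − 27.8333 = 47.17.

47.17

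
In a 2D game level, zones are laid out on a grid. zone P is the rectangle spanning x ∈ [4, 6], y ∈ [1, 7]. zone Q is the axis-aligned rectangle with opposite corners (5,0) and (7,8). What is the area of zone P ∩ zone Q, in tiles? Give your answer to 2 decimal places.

6.00

|zone P∩zone Q|: x∈[5,6], y∈[1,7] → 1·6 = 6.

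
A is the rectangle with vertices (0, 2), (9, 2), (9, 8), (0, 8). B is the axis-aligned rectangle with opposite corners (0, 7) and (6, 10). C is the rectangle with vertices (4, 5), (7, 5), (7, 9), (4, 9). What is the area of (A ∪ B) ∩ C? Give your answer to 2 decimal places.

The region (A ∪ B) ∩ C is the polygon with vertices (6,8), (7,8), (7,5), (4,5), (4,9), (6,9).
By the shoelace formula its area is 11.00.

11.00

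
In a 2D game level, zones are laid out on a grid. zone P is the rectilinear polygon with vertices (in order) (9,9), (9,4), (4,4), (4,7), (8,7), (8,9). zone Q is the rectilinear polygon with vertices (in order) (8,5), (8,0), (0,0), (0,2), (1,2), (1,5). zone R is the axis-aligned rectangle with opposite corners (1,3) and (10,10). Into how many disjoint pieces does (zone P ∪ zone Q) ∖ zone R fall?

1

(zone P ∪ zone Q) ∖ zone R is a single connected region.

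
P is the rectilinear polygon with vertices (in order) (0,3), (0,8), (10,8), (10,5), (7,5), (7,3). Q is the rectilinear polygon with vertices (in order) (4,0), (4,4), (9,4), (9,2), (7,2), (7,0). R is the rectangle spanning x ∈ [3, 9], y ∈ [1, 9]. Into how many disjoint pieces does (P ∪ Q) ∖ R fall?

(P ∪ Q) ∖ R splits into 3 disjoint pieces (area 15, area 3, area 3).

3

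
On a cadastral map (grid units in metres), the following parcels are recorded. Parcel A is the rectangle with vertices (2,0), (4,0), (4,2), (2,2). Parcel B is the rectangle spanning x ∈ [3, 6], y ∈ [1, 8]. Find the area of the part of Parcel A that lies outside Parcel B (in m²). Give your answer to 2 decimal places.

|Parcel A∩Parcel B|: x∈[3,4], y∈[1,2] → 1·1 = 1.
|Parcel A| = 4.
|Parcel A ∖ Parcel B| = |Parcel A| − |Parcel A∩Parcel B| = 4 − 1 = 3.00.

3.00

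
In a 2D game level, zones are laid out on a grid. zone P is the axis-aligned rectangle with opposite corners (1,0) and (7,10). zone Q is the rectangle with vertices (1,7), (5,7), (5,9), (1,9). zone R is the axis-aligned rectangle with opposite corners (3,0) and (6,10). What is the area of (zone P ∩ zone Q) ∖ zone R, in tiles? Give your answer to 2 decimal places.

4.00

|zone P ∩ zone Q| = 8.
|(zone P ∩ zone Q) ∩ zone R| = 4.
|(zone P ∩ zone Q) ∖ zone R| = 8 − 4 = 4.00.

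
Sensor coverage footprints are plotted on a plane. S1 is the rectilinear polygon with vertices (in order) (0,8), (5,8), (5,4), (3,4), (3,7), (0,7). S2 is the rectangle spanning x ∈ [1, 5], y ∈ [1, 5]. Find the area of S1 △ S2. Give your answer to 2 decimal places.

|S1| = 11, |S2| = 16, |S1∩S2| = 2.
|S1 △ S2| = |S1| + |S2| − 2·|S1∩S2| = 11 + 16 − 4 = 23.00.

23.00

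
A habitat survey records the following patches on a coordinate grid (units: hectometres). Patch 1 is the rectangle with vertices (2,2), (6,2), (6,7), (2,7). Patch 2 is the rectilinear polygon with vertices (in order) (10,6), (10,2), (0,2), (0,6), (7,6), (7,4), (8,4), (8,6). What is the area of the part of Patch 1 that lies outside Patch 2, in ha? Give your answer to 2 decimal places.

|Patch 1| = 20, |Patch 1∩Patch 2| = 16.
|Patch 1 ∖ Patch 2| = |Patch 1| − |Patch 1∩Patch 2| = 20 − 16 = 4.00.

4.00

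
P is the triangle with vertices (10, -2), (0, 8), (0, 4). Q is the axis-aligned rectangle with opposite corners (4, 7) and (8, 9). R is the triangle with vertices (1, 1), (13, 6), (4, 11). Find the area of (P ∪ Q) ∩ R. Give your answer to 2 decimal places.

|P ∪ Q| = 28.
|(P ∪ Q) ∩ R| = 14.41.

14.41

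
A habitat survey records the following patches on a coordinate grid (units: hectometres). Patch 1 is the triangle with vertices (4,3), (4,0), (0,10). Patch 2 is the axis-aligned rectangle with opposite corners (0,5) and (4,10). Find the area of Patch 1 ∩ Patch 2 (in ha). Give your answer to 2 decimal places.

The intersection is the polygon with vertices (0,10), (2.857,5), (2,5).
By the shoelace formula its area is 2.14.

2.14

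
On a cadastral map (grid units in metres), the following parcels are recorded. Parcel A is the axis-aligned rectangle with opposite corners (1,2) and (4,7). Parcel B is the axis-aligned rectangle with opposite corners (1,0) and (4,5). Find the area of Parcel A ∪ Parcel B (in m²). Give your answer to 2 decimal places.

By inclusion–exclusion:
Individual areas: |Parcel A| = 15, |Parcel B| = 15.
|Parcel A∩Parcel B|: x∈[1,4], y∈[2,5] → 3·3 = 9.
|Parcel A ∪ Parcel B| = 30 − 9 = 21.00.

21.00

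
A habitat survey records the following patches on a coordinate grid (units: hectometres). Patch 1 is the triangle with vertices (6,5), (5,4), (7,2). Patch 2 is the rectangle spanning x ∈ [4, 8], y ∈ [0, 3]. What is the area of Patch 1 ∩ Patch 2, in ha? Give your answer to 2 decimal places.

0.33

The intersection is the polygon with vertices (7,2), (6,3), (6.667,3).
By the shoelace formula its area is 0.33.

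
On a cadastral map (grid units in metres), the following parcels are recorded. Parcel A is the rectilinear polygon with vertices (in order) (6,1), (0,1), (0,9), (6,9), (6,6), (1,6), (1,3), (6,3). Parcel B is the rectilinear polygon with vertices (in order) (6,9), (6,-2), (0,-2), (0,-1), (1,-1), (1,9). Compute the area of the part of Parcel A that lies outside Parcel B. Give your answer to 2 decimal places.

|Parcel A| = 33, |Parcel A∩Parcel B| = 25.
|Parcel A ∖ Parcel B| = |Parcel A| − |Parcel A∩Parcel B| = 33 − 25 = 8.00.

8.00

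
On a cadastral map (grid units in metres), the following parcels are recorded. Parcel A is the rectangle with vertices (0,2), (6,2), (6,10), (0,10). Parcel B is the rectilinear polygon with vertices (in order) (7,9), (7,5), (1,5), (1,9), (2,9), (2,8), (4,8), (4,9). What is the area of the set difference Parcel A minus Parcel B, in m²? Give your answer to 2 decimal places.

30.00

|Parcel A| = 48, |Parcel A∩Parcel B| = 18.
|Parcel A ∖ Parcel B| = |Parcel A| − |Parcel A∩Parcel B| = 48 − 18 = 30.00.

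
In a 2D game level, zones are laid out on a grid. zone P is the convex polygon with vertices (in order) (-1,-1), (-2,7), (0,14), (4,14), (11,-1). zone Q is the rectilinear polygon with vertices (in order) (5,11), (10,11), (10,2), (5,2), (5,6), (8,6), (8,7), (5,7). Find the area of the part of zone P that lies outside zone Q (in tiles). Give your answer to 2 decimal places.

111.50

|zone P| = 131.5, |zone P∩zone Q| = 20.
|zone P ∖ zone Q| = |zone P| − |zone P∩zone Q| = 131.5 − 20 = 111.50.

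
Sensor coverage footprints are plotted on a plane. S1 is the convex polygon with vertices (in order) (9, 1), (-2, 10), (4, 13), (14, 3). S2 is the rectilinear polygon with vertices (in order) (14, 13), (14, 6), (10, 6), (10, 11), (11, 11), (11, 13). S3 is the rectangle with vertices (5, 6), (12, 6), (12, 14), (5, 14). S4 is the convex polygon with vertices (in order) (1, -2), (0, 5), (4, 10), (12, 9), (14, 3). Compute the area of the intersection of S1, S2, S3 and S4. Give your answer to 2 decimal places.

The intersection is the polygon with vertices (10,7), (11,6), (10,6).
By the shoelace formula its area is 0.50.

0.50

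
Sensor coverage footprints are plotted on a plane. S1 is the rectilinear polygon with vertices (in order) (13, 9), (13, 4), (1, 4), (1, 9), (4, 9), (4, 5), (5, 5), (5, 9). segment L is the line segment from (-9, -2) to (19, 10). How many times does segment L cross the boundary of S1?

The segment meets the boundary at (13,7.429), (5,4).

2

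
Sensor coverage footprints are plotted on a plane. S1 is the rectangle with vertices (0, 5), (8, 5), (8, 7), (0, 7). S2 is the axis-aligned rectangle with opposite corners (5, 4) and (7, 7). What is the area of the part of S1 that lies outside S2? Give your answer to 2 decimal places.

12.00

|S1∩S2|: x∈[5,7], y∈[5,7] → 2·2 = 4.
|S1| = 16.
|S1 ∖ S2| = |S1| − |S1∩S2| = 16 − 4 = 12.00.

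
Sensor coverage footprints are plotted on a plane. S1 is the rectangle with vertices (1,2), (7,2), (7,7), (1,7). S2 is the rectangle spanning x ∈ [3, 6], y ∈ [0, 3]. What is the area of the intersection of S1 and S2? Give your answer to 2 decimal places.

3.00

|S1∩S2|: x∈[3,6], y∈[2,3] → 3·1 = 3.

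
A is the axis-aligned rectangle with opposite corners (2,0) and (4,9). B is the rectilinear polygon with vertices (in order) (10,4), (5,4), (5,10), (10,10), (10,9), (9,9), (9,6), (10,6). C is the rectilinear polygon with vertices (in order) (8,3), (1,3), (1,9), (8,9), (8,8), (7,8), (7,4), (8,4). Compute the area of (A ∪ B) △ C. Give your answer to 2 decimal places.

|A ∪ B| = 45.
|(A ∪ B) ∩ C| = 23.
|(A ∪ B) △ C| = 45 + 38 − 46 = 37.00.

37.00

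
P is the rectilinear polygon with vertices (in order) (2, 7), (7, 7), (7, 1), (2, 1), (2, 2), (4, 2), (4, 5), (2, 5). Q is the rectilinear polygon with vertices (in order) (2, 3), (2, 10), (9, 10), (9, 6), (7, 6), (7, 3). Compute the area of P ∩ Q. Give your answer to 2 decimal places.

16.00

The intersection is the polygon with vertices (7,7), (7,6), (7,3), (4,3), (4,5), (2,5), (2,7).
By the shoelace formula its area is 16.00.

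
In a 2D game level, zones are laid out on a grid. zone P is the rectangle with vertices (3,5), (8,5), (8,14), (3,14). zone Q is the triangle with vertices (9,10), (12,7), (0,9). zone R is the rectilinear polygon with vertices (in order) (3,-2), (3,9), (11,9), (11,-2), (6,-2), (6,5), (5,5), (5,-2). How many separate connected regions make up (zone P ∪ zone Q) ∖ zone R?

(zone P ∪ zone Q) ∖ zone R splits into 2 disjoint pieces (area 27.6944, area 0.4167).

2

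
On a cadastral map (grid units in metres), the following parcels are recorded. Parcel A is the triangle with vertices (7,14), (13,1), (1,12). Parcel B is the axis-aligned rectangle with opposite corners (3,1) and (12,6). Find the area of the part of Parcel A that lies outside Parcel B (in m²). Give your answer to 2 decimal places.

|Parcel A| = 45, |Parcel A∩Parcel B| = 7.2421.
|Parcel A ∖ Parcel B| = |Parcel A| − |Parcel A∩Parcel B| = 45 − 7.2421 = 37.76.

37.76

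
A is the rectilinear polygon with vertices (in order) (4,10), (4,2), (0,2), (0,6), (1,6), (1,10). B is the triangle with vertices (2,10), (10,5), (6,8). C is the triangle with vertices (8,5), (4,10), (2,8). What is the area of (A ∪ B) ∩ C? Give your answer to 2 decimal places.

3.58

The region (A ∪ B) ∩ C is the polygon with vertices (5.333,8.333), (6,7.5), (4,8.75), (4,7), (2,8), (4,10), (4,9).
By the shoelace formula its area is 3.58.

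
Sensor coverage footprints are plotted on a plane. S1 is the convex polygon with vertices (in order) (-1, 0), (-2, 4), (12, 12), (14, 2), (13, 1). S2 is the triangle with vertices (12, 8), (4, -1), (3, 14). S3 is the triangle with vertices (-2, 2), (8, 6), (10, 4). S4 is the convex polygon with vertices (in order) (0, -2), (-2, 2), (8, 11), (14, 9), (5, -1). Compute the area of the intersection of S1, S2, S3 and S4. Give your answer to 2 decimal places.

9.34

The intersection is the polygon with vertices (3.736,2.956), (3.649,4.26), (8,6), (9.177,4.824), (8.174,3.696).
By the shoelace formula its area is 9.34.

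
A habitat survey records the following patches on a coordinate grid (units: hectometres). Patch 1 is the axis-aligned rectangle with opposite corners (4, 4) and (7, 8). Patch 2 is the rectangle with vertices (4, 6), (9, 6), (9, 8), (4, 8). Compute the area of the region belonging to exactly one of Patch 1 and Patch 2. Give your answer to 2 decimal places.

|Patch 1∩Patch 2|: x∈[4,7], y∈[6,8] → 3·2 = 6.
|Patch 1 △ Patch 2| = |Patch 1| + |Patch 2| − 2·|Patch 1∩Patch 2| = 12 + 10 − 12 = 10.00.

10.00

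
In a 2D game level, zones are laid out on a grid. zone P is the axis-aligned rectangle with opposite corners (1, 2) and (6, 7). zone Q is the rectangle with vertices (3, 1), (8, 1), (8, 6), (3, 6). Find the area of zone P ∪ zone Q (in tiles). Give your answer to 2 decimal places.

38.00

By inclusion–exclusion:
Individual areas: |zone P| = 25, |zone Q| = 25.
|zone P∩zone Q|: x∈[3,6], y∈[2,6] → 3·4 = 12.
|zone P ∪ zone Q| = 50 − 12 = 38.00.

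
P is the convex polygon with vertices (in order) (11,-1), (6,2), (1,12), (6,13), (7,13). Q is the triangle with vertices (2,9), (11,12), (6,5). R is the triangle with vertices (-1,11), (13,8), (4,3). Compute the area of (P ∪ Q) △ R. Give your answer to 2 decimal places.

61.86

|P ∪ Q| = 67.0843.
|(P ∪ Q) ∩ R| = 26.8637.
|(P ∪ Q) △ R| = 67.0843 + 48.5 − 53.7274 = 61.86.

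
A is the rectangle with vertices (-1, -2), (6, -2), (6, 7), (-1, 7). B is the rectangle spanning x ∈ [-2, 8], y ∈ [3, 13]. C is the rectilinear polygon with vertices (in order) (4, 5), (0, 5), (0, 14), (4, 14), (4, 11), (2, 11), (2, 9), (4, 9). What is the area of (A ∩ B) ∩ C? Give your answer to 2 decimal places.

The region (A ∩ B) ∩ C is the polygon with vertices (4,7), (4,5), (0,5), (0,7).
By the shoelace formula its area is 8.00.

8.00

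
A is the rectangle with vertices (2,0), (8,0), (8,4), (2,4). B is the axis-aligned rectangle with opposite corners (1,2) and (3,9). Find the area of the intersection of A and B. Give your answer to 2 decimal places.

2.00

|A∩B|: x∈[2,3], y∈[2,4] → 1·2 = 2.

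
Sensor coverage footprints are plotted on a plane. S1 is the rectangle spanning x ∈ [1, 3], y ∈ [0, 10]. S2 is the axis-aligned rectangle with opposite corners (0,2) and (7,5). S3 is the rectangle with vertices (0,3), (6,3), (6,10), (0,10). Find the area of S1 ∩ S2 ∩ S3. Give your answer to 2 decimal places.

4.00

The intersection is the polygon with vertices (1,5), (3,5), (3,3), (1,3).
By the shoelace formula its area is 4.00.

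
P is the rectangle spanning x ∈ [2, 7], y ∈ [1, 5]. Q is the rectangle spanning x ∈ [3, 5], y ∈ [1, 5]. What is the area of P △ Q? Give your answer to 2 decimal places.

|P∩Q|: x∈[3,5], y∈[1,5] → 2·4 = 8.
|P △ Q| = |P| + |Q| − 2·|P∩Q| = 20 + 8 − 16 = 12.00.

12.00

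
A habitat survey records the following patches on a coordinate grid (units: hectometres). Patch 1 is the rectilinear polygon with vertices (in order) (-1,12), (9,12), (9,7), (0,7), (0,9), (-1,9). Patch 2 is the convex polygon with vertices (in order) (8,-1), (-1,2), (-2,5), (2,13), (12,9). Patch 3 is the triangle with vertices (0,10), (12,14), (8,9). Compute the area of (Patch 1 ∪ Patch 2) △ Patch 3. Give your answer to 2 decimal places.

|Patch 1 ∪ Patch 2| = 131.3.
|(Patch 1 ∪ Patch 2) ∩ Patch 3| = 16.375.
|(Patch 1 ∪ Patch 2) △ Patch 3| = 131.3 + 22 − 32.75 = 120.55.

120.55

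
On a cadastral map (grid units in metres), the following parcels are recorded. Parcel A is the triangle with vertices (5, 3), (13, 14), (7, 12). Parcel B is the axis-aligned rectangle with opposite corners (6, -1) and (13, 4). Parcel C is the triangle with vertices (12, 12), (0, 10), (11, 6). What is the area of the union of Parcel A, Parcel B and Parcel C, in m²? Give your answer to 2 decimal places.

81.65

By inclusion–exclusion:
Individual areas: |Parcel A| = 25, |Parcel B| = 35, |Parcel C| = 35.
|Parcel A∩Parcel B| = 0.
|Parcel A∩Parcel C| = 13.3492.
|Parcel B∩Parcel C| = 0.
|Parcel A∩Parcel B∩Parcel C| = 0.
|Parcel A ∪ Parcel B ∪ Parcel C| = 95 − 13.3492 + 0 = 81.65.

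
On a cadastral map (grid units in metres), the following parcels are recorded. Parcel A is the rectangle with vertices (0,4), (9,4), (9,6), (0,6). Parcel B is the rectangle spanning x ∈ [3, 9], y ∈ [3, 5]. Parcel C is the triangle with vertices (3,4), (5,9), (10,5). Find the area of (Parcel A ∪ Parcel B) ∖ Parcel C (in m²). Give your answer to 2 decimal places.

|Parcel A ∪ Parcel B| = 24.
|(Parcel A ∪ Parcel B) ∩ Parcel C| = 8.6036.
|(Parcel A ∪ Parcel B) ∖ Parcel C| = 24 − 8.6036 = 15.40.

15.40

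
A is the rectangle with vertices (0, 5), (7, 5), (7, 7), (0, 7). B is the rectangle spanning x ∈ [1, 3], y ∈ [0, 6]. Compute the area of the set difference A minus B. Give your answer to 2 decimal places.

12.00

|A∩B|: x∈[1,3], y∈[5,6] → 2·1 = 2.
|A| = 14.
|A ∖ B| = |A| − |A∩B| = 14 − 2 = 12.00.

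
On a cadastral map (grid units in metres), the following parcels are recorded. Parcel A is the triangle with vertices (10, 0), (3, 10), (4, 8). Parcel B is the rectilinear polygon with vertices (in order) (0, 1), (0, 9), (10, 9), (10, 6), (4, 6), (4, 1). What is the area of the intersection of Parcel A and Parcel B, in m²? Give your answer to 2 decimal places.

The intersection is the polygon with vertices (5.8,6), (5.5,6), (4,8), (3.5,9), (3.7,9).
By the shoelace formula its area is 1.00.

1.00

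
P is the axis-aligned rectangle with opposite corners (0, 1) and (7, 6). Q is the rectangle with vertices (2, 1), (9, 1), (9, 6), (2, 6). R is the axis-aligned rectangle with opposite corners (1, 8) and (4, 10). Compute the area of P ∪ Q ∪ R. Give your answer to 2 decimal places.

51.00

By inclusion–exclusion:
Individual areas: |P| = 35, |Q| = 35, |R| = 6.
|P∩Q|: x∈[2,7], y∈[1,6] → 5·5 = 25.
|P∩R| = 0 (no overlap).
|Q∩R| = 0 (no overlap).
|P∩Q∩R| = 0.
|P ∪ Q ∪ R| = 76 − 25 + 0 = 51.00.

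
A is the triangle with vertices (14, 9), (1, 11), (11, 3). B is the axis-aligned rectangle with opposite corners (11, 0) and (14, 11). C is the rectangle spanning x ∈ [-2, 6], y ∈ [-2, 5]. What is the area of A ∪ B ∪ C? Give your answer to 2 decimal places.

By inclusion–exclusion:
Individual areas: |A| = 42, |B| = 33, |C| = 56.
|A∩B| = 9.6923.
|A∩C| = 0.
|B∩C| = 0 (no overlap).
|A∩B∩C| = 0.
|A ∪ B ∪ C| = 131 − 9.6923 + 0 = 121.31.

121.31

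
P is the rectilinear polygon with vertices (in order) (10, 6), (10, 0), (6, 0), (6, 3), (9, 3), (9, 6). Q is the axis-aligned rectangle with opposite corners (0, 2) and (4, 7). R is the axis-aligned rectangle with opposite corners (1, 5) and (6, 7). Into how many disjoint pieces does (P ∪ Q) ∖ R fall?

(P ∪ Q) ∖ R splits into 2 disjoint pieces (area 15, area 14).

2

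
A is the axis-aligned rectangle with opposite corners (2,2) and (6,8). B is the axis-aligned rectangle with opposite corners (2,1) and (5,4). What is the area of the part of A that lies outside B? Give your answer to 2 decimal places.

|A∩B|: x∈[2,5], y∈[2,4] → 3·2 = 6.
|A| = 24.
|A ∖ B| = |A| − |A∩B| = 24 − 6 = 18.00.

18.00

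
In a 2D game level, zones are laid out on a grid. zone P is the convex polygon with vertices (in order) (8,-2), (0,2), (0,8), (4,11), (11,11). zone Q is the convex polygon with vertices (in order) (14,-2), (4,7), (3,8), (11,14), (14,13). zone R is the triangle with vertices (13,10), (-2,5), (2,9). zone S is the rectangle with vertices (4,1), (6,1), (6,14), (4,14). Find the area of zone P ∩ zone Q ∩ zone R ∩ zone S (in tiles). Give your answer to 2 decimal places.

The intersection is the polygon with vertices (4,7), (4,8.75), (4.655,9.241), (6,9.364), (6,7.667).
By the shoelace formula its area is 3.74.

3.74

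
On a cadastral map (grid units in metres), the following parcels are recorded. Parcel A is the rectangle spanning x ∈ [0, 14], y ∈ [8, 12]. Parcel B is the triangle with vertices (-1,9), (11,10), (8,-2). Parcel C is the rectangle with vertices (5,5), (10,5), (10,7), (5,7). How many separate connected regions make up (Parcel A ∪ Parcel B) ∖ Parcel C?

(Parcel A ∪ Parcel B) ∖ Parcel C is a single connected region.

1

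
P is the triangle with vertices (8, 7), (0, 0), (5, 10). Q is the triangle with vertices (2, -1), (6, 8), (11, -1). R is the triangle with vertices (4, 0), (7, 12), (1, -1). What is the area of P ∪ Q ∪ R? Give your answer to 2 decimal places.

63.27

By inclusion–exclusion:
Individual areas: |P| = 22.5, |Q| = 40.5, |R| = 16.5.
|P∩Q| = 4.1636.
|P∩R| = 6.9121.
|Q∩R| = 6.6957.
|P∩Q∩R| = 1.54.
|P ∪ Q ∪ R| = 79.5 − 17.7713 + 1.54 = 63.27.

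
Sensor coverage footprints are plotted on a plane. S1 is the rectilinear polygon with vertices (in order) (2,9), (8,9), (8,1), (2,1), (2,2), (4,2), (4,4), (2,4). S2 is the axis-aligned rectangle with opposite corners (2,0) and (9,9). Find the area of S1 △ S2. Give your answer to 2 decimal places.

19.00

|S1| = 44, |S2| = 63, |S1∩S2| = 44.
|S1 △ S2| = |S1| + |S2| − 2·|S1∩S2| = 44 + 63 − 88 = 19.00.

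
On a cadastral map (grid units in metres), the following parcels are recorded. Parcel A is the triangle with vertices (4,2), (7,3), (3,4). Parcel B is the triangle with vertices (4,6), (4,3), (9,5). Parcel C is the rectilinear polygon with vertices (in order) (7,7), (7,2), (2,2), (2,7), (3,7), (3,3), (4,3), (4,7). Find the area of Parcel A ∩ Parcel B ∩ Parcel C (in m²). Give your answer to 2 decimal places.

0.43

The intersection is the polygon with vertices (4,3), (4,3.75), (5.154,3.462).
By the shoelace formula its area is 0.43.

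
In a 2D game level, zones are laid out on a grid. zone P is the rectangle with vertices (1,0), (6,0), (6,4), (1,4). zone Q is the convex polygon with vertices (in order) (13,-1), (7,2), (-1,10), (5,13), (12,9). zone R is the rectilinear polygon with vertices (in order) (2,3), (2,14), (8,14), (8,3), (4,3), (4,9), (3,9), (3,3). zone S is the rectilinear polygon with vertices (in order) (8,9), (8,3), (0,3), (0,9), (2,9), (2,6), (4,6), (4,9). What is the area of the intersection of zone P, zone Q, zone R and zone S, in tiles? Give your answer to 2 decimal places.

0.50

The intersection is the polygon with vertices (5,4), (6,4), (6,3).
By the shoelace formula its area is 0.50.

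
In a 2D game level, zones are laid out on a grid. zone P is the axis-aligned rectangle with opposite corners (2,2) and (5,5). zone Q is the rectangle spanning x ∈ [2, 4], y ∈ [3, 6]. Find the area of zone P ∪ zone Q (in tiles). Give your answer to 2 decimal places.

By inclusion–exclusion:
Individual areas: |zone P| = 9, |zone Q| = 6.
|zone P∩zone Q|: x∈[2,4], y∈[3,5] → 2·2 = 4.
|zone P ∪ zone Q| = 15 − 4 = 11.00.

11.00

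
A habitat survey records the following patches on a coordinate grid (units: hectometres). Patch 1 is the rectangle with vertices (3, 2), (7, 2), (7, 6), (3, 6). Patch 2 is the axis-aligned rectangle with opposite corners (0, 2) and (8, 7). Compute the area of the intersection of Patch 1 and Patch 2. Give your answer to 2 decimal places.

|Patch 1∩Patch 2|: x∈[3,7], y∈[2,6] → 4·4 = 16.

16.00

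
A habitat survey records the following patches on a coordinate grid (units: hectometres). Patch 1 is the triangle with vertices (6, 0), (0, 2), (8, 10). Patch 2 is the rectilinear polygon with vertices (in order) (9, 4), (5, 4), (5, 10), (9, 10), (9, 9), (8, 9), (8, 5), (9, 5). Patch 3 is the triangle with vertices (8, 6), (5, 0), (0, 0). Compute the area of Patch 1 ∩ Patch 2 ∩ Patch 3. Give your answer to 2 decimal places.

0.95

The intersection is the polygon with vertices (6.8,4), (5.333,4), (7.059,5.294).
By the shoelace formula its area is 0.95.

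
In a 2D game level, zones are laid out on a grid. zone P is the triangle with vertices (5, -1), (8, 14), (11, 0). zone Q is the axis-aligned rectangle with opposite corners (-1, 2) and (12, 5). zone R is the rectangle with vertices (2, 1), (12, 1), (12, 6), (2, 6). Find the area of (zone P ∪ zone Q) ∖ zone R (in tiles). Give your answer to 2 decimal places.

|zone P ∪ zone Q| = 69.45.
|(zone P ∪ zone Q) ∩ zone R| = 38.7.
|(zone P ∪ zone Q) ∖ zone R| = 69.45 − 38.7 = 30.75.

30.75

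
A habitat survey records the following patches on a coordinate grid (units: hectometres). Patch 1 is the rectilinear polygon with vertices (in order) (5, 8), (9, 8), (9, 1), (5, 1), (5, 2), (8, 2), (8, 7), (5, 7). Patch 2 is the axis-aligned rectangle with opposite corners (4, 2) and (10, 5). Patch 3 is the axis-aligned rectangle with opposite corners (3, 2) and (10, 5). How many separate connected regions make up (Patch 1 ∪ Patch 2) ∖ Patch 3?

2

(Patch 1 ∪ Patch 2) ∖ Patch 3 splits into 2 disjoint pieces (area 6, area 4).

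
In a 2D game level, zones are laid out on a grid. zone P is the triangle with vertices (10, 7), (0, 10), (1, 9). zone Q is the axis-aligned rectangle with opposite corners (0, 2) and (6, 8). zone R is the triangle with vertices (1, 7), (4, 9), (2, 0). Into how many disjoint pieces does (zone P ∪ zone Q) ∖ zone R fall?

3

(zone P ∪ zone Q) ∖ zone R splits into 3 disjoint pieces (area 1.8707, area 18.7484, area 8.5357).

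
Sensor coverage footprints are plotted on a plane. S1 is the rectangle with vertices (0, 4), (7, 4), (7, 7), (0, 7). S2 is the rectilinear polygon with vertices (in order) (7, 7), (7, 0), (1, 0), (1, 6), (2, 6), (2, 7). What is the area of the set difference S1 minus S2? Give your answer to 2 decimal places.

|S1| = 21, |S1∩S2| = 17.
|S1 ∖ S2| = |S1| − |S1∩S2| = 21 − 17 = 4.00.

4.00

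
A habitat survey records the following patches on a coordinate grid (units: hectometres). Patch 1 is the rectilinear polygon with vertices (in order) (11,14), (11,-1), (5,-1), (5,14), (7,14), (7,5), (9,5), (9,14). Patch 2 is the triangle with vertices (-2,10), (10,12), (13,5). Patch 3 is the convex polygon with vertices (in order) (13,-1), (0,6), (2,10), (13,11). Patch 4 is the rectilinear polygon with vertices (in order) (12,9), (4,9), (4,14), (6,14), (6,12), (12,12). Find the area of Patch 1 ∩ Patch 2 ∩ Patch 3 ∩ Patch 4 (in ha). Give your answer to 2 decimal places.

5.91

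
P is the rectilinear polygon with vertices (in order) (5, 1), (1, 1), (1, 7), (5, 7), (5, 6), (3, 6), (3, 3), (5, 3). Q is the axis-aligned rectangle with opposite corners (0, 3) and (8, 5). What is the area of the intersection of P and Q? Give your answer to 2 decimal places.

4.00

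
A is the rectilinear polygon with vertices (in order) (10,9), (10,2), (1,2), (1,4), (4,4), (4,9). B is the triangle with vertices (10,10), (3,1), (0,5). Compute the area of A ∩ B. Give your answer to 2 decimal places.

The intersection is the polygon with vertices (2.25,2), (1,3.667), (1,4), (4,4), (4,7), (8,9), (9.222,9), (3.778,2).
By the shoelace formula its area is 18.46.

18.46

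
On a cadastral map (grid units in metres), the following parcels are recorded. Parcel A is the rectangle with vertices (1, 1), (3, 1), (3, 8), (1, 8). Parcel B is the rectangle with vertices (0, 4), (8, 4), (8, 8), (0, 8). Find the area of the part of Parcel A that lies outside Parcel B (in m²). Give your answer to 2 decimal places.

|Parcel A∩Parcel B|: x∈[1,3], y∈[4,8] → 2·4 = 8.
|Parcel A| = 14.
|Parcel A ∖ Parcel B| = |Parcel A| − |Parcel A∩Parcel B| = 14 − 8 = 6.00.

6.00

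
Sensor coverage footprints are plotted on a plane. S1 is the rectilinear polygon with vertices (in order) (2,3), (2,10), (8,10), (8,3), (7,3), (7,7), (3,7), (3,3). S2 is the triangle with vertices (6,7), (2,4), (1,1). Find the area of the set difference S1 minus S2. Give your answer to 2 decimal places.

24.69

|S1| = 26, |S1∩S2| = 1.3083.
|S1 ∖ S2| = |S1| − |S1∩S2| = 26 − 1.3083 = 24.69.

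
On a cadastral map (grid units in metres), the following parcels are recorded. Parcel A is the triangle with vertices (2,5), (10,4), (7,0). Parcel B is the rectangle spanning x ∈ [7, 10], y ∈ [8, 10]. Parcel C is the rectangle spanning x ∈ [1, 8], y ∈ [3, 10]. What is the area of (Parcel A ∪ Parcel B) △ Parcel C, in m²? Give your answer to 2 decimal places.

53.00

|Parcel A ∪ Parcel B| = 23.5.
|(Parcel A ∪ Parcel B) ∩ Parcel C| = 9.75.
|(Parcel A ∪ Parcel B) △ Parcel C| = 23.5 + 49 − 19.5 = 53.00.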